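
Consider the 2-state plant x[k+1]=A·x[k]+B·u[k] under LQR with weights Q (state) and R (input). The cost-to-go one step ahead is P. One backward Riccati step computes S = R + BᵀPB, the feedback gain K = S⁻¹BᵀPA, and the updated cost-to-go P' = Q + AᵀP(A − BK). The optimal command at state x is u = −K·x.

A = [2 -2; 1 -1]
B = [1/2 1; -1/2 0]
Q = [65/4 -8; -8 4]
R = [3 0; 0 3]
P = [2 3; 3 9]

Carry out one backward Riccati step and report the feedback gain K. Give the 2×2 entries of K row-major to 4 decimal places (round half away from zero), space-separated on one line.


BᵀP = [-0.5000 -3.0000; 2.0000 3.0000]
S = R + BᵀPB = [3 0; 0 3] + [1.2500 -0.5000; -0.5000 2.0000] = [4.2500 -0.5000; -0.5000 5.0000]
BᵀPA = [-4.0000 4.0000; 7.0000 -7.0000]
K = S⁻¹·BᵀPA = [-0.7857 0.7857; 1.3214 -1.3214]
A−BK = [1.0714 -1.0714; 0.6071 -0.6071]
AᵀP(A−BK) = [16.6071 -16.6071; -16.6071 16.6071]
P' = Q + AᵀP(A−BK) = [32.8571 -24.6071; -24.6071 20.6071]
tr(P') = 53.4643

-0.7857 0.7857 1.3214 -1.3214


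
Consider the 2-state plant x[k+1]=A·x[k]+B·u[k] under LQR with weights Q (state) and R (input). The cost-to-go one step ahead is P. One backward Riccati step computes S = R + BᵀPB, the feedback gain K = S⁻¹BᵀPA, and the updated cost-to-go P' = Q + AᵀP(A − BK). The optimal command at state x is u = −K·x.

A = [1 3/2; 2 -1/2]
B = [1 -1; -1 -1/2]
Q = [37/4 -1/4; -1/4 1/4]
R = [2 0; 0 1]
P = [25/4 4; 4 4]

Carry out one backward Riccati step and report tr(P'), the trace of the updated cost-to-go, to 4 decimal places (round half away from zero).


14.8883

BᵀP = [2.2500 0.0000; -8.2500 -6.0000]
S = R + BᵀPB = [2 0; 0 1] + [2.2500 -2.2500; -2.2500 11.2500] = [4.2500 -2.2500; -2.2500 12.2500]
BᵀPA = [2.2500 3.3750; -20.2500 -9.3750]
K = S⁻¹·BᵀPA = [-0.3830 0.4309; -1.7234 -0.6862]
A−BK = [-0.3404 0.3830; 0.7553 -0.4122]
AᵀP(A−BK) = [4.2128 0.5106; 0.5106 1.1755]
P' = Q + AᵀP(A−BK) = [13.4628 0.2606; 0.2606 1.4255]
tr(P') = 14.8883


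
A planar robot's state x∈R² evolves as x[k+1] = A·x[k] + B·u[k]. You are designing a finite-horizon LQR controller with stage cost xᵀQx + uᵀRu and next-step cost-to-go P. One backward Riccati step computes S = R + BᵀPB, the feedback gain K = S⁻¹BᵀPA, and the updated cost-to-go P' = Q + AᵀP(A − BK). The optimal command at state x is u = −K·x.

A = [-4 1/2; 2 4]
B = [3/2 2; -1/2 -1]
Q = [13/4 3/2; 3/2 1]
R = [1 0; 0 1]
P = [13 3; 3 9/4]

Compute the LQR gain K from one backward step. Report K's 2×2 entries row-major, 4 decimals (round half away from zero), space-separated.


-0.8862 1.4745 -1.2852 -0.4996

BᵀP = [18.0000 3.3750; 23.0000 3.7500]
S = R + BᵀPB = [1 0; 0 1] + [25.3125 32.6250; 32.6250 42.2500] = [26.3125 32.6250; 32.6250 43.2500]
BᵀPA = [-65.2500 22.5000; -84.5000 26.5000]
K = S⁻¹·BᵀPA = [-0.8862 1.4745; -1.2852 -0.4996]
A−BK = [-0.1002 -0.7126; 0.2716 4.2377]
AᵀP(A−BK) = [2.5705 0.9992; 0.9992 31.3118]
P' = Q + AᵀP(A−BK) = [5.8205 2.4992; 2.4992 32.3118]
tr(P') = 38.1322


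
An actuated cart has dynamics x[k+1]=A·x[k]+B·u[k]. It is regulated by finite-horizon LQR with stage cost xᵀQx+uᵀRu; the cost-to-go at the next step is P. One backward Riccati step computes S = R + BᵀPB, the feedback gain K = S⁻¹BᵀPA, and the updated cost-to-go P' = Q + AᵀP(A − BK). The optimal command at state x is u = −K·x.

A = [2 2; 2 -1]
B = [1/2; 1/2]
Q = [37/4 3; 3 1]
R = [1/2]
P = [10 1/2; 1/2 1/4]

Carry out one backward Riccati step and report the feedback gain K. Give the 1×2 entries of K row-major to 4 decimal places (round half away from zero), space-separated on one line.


3.3962 3.0566

BᵀP = [5.2500 0.3750]
S = R + BᵀPB = [1/2] + [2.8125] = [3.3125]
BᵀPA = [11.2500 10.1250]
K = S⁻¹·BᵀPA = [3.3962 3.0566]
A−BK = [0.3019 0.4717; 0.3019 -2.5283]
AᵀP(A−BK) = [6.7925 6.1132; 6.1132 7.3019]
P' = Q + AᵀP(A−BK) = [16.0425 9.1132; 9.1132 8.3019]
tr(P') = 24.3443


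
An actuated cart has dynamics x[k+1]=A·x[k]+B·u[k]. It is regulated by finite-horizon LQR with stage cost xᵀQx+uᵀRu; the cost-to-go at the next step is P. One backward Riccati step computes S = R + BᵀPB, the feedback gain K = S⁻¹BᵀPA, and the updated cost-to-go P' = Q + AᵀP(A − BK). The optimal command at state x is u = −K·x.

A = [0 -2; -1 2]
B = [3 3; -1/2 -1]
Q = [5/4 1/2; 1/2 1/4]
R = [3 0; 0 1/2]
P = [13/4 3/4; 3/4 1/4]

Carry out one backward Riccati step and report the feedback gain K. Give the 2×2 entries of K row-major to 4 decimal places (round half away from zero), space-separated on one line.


BᵀP = [9.3750 2.1250; 9.0000 2.0000]
S = R + BᵀPB = [3 0; 0 1/2] + [27.0625 26.0000; 26.0000 25.0000] = [30.0625 26.0000; 26.0000 25.5000]
BᵀPA = [-2.1250 -14.5000; -2.0000 -14.0000]
K = S⁻¹·BᵀPA = [-0.0241 -0.0635; -0.0538 -0.4843]
A−BK = [0.2339 -0.3567; -1.0659 1.4840]
AᵀP(A−BK) = [0.0911 -0.1035; -0.1035 0.2994]
P' = Q + AᵀP(A−BK) = [1.3411 0.3965; 0.3965 0.5494]
tr(P') = 1.8905

-0.0241 -0.0635 -0.0538 -0.4843


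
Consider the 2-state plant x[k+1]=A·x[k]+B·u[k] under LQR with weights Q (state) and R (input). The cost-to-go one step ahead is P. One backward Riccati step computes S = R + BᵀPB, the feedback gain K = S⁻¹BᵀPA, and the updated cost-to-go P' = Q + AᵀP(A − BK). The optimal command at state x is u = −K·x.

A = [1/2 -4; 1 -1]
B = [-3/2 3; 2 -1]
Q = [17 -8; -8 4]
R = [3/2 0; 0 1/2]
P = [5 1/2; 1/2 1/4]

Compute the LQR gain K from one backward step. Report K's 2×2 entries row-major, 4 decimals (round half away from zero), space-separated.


BᵀP = [-6.5000 -0.2500; 14.5000 1.2500]
S = R + BᵀPB = [3/2 0; 0 1/2] + [9.2500 -19.2500; -19.2500 42.2500] = [10.7500 -19.2500; -19.2500 42.7500]
BᵀPA = [-3.5000 26.2500; 8.5000 -59.2500]
K = S⁻¹·BᵀPA = [0.1573 -0.2065; 0.2697 -1.4789]
A−BK = [-0.0730 0.1271; 0.9551 -2.0660]
AᵀP(A−BK) = [0.2584 -0.6517; -0.6517 2.0428]
P' = Q + AᵀP(A−BK) = [17.2584 -8.6517; -8.6517 6.0428]
tr(P') = 23.3013

0.1573 -0.2065 0.2697 -1.4789


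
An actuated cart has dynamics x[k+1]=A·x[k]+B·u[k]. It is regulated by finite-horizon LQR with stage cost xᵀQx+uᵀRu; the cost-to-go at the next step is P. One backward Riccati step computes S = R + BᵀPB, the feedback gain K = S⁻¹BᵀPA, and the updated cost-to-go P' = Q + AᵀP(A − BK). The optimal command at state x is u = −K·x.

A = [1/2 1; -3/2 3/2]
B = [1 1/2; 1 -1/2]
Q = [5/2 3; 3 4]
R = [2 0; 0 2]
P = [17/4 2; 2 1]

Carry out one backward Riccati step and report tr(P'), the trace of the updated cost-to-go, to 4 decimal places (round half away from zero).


8.8222

BᵀP = [6.2500 3.0000; 1.1250 0.5000]
S = R + BᵀPB = [2 0; 0 2] + [9.2500 1.6250; 1.6250 0.3125] = [11.2500 1.6250; 1.6250 2.3125]
BᵀPA = [-1.3750 10.7500; -0.1875 1.8750]
K = S⁻¹·BᵀPA = [-0.1230 0.9332; 0.0053 0.1551]
A−BK = [0.6203 -0.0107; -1.3743 0.6444]
AᵀP(A−BK) = [0.1444 -0.3128; -0.3128 2.1778]
P' = Q + AᵀP(A−BK) = [2.6444 2.6872; 2.6872 6.1778]
tr(P') = 8.8222


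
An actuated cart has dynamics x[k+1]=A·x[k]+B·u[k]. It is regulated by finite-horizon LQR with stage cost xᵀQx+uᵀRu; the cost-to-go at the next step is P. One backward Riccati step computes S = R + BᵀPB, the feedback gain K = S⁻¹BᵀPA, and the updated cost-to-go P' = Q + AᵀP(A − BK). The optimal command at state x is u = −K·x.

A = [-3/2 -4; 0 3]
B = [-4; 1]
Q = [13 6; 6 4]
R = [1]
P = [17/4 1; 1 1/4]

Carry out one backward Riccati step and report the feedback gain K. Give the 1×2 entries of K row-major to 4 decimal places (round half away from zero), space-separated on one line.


0.3918 0.8612

BᵀP = [-16.0000 -3.7500]
S = R + BᵀPB = [1] + [60.2500] = [61.2500]
BᵀPA = [24.0000 52.7500]
K = S⁻¹·BᵀPA = [0.3918 0.8612]
A−BK = [0.0673 -0.5551; -0.3918 2.1388]
AᵀP(A−BK) = [0.1584 0.3306; 0.3306 0.8204]
P' = Q + AᵀP(A−BK) = [13.1584 6.3306; 6.3306 4.8204]
tr(P') = 17.9788


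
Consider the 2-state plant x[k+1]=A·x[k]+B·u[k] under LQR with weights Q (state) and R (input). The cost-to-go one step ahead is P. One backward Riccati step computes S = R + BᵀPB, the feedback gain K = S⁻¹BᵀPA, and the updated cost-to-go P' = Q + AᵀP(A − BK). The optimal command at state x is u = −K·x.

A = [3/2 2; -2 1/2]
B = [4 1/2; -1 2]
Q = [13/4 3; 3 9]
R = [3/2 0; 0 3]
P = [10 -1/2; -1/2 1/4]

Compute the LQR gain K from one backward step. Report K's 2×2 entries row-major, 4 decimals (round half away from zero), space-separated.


0.4103 0.4692 -0.1749 0.1337

BᵀP = [40.5000 -2.2500; 4.0000 0.2500]
S = R + BᵀPB = [3/2 0; 0 3] + [164.2500 15.7500; 15.7500 2.5000] = [165.7500 15.7500; 15.7500 5.5000]
BᵀPA = [65.2500 79.8750; 5.5000 8.1250]
K = S⁻¹·BᵀPA = [0.4103 0.4692; -0.1749 0.1337]
A−BK = [-0.0537 0.0564; -1.2399 0.7019]
AᵀP(A−BK) = [0.6909 0.0246; 0.0246 0.4992]
P' = Q + AᵀP(A−BK) = [3.9409 3.0246; 3.0246 9.4992]
tr(P') = 13.4401


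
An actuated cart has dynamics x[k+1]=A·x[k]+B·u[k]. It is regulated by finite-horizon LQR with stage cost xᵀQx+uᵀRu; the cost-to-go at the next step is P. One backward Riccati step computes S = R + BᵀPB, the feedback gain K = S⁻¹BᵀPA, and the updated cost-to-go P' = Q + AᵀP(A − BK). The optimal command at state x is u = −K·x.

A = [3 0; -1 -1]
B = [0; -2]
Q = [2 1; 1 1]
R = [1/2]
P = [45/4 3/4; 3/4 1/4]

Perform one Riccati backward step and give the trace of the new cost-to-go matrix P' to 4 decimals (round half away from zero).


89.4167

BᵀP = [-1.5000 -0.5000]
S = R + BᵀPB = [1/2] + [1.0000] = [1.5000]
BᵀPA = [-4.0000 0.5000]
K = S⁻¹·BᵀPA = [-2.6667 0.3333]
A−BK = [3.0000 0.0000; -6.3333 -0.3333]
AᵀP(A−BK) = [86.3333 -0.6667; -0.6667 0.0833]
P' = Q + AᵀP(A−BK) = [88.3333 0.3333; 0.3333 1.0833]
tr(P') = 89.4167


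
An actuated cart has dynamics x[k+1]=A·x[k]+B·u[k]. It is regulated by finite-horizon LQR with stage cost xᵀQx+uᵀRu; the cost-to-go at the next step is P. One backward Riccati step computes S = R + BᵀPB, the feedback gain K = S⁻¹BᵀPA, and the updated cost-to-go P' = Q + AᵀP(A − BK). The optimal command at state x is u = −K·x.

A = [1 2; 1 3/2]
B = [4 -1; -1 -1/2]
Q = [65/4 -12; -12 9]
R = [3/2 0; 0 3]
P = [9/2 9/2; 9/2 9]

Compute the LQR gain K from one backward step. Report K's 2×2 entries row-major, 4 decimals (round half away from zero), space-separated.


0.1096 0.2691 -0.9668 -1.5548

BᵀP = [13.5000 9.0000; -6.7500 -9.0000]
S = R + BᵀPB = [3/2 0; 0 3] + [45.0000 -18.0000; -18.0000 11.2500] = [46.5000 -18.0000; -18.0000 14.2500]
BᵀPA = [22.5000 40.5000; -15.7500 -27.0000]
K = S⁻¹·BᵀPA = [0.1096 0.2691; -0.9668 -1.5548]
A−BK = [-0.4053 -0.6312; 0.6262 0.9917]
AᵀP(A−BK) = [4.8065 7.7068; 7.7068 12.3713]
P' = Q + AᵀP(A−BK) = [21.0565 -4.2932; -4.2932 21.3713]
tr(P') = 42.4277


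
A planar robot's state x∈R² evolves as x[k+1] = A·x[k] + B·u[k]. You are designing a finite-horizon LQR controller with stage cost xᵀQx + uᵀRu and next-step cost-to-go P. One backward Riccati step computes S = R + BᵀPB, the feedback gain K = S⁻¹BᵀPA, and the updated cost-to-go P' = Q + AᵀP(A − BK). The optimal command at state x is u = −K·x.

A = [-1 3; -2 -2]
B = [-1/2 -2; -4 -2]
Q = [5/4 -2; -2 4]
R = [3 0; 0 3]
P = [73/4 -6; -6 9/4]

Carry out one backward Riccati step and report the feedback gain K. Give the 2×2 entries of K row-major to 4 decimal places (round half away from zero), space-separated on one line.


BᵀP = [14.8750 -6.0000; -24.5000 7.5000]
S = R + BᵀPB = [3 0; 0 3] + [16.5625 -17.7500; -17.7500 34.0000] = [19.5625 -17.7500; -17.7500 37.0000]
BᵀPA = [-2.8750 56.6250; 9.5000 -88.5000]
K = S⁻¹·BᵀPA = [0.1523 1.2826; 0.3298 -1.7766]
A−BK = [-0.2642 0.0881; -0.7312 -0.4229]
AᵀP(A−BK) = [0.5546 -1.1849; -1.1849 15.3950]
P' = Q + AᵀP(A−BK) = [1.8046 -3.1849; -3.1849 19.3950]
tr(P') = 21.1995

0.1523 1.2826 0.3298 -1.7766


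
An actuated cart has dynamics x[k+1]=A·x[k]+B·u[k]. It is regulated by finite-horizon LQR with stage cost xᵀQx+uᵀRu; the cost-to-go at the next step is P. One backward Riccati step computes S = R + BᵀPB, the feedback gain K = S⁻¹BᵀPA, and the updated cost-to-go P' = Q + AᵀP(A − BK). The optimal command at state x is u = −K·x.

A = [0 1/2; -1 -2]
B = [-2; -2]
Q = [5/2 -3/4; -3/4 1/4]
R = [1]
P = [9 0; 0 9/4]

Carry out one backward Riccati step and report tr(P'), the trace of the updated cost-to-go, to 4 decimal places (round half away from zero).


BᵀP = [-18.0000 -4.5000]
S = R + BᵀPB = [1] + [45.0000] = [46.0000]
BᵀPA = [4.5000 0.0000]
K = S⁻¹·BᵀPA = [0.0978 0.0000]
A−BK = [0.1957 0.5000; -0.8043 -2.0000]
AᵀP(A−BK) = [1.8098 4.5000; 4.5000 11.2500]
P' = Q + AᵀP(A−BK) = [4.3098 3.7500; 3.7500 11.5000]
tr(P') = 15.8098

15.8098


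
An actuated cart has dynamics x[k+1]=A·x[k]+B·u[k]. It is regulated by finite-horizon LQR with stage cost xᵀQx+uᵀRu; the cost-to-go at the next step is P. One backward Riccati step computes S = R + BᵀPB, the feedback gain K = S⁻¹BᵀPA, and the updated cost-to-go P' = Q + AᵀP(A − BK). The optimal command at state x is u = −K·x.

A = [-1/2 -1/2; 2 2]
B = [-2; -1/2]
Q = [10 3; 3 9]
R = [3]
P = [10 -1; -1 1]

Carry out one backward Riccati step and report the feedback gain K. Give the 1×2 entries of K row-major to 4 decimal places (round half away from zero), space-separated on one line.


BᵀP = [-19.5000 1.5000]
S = R + BᵀPB = [3] + [38.2500] = [41.2500]
BᵀPA = [12.7500 12.7500]
K = S⁻¹·BᵀPA = [0.3091 0.3091]
A−BK = [0.1182 0.1182; 2.1545 2.1545]
AᵀP(A−BK) = [4.5591 4.5591; 4.5591 4.5591]
P' = Q + AᵀP(A−BK) = [14.5591 7.5591; 7.5591 13.5591]
tr(P') = 28.1182

0.3091 0.3091


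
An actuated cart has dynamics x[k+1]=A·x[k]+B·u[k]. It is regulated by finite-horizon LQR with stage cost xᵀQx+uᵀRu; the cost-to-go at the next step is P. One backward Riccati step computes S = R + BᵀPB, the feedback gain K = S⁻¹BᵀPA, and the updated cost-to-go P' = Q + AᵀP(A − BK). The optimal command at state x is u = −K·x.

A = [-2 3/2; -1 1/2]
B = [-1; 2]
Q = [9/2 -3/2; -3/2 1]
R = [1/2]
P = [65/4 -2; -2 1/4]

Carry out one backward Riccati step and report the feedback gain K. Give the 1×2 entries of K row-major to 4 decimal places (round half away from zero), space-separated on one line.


BᵀP = [-20.2500 2.5000]
S = R + BᵀPB = [1/2] + [25.2500] = [25.7500]
BᵀPA = [38.0000 -29.1250]
K = S⁻¹·BᵀPA = [1.4757 -1.1311]
A−BK = [-0.5243 0.3689; -3.9515 2.7621]
AᵀP(A−BK) = [1.1723 -0.8944; -0.8944 0.6826]
P' = Q + AᵀP(A−BK) = [5.6723 -2.3944; -2.3944 1.6826]
tr(P') = 7.3550

1.4757 -1.1311


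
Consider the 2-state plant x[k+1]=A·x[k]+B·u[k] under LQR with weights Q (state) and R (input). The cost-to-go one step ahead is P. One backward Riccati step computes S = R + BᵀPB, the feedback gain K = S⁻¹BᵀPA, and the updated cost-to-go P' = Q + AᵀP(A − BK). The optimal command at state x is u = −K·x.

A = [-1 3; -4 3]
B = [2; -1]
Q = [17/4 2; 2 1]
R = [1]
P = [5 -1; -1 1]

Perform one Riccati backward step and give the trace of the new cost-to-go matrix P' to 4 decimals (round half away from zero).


32.0577

BᵀP = [11.0000 -3.0000]
S = R + BᵀPB = [1] + [25.0000] = [26.0000]
BᵀPA = [1.0000 24.0000]
K = S⁻¹·BᵀPA = [0.0385 0.9231]
A−BK = [-1.0769 1.1538; -3.9615 3.9231]
AᵀP(A−BK) = [12.9615 -12.9231; -12.9231 13.8462]
P' = Q + AᵀP(A−BK) = [17.2115 -10.9231; -10.9231 14.8462]
tr(P') = 32.0577


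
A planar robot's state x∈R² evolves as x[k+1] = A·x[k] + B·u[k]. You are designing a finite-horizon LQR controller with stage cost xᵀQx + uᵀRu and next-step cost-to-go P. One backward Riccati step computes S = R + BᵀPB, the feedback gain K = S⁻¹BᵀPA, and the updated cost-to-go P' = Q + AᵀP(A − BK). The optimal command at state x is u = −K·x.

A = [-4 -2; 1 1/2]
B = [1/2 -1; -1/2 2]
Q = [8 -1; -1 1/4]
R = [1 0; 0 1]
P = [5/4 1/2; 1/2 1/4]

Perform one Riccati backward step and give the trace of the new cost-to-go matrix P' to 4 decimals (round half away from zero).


BᵀP = [0.3750 0.1250; -0.2500 0.0000]
S = R + BᵀPB = [1 0; 0 1] + [0.1250 -0.1250; -0.1250 0.2500] = [1.1250 -0.1250; -0.1250 1.2500]
BᵀPA = [-1.3750 -0.6875; 1.0000 0.5000]
K = S⁻¹·BᵀPA = [-1.1461 -0.5730; 0.6854 0.3427]
A−BK = [-2.7416 -1.3708; -0.9438 -0.4719]
AᵀP(A−BK) = [13.9888 6.9944; 6.9944 3.4972]
P' = Q + AᵀP(A−BK) = [21.9888 5.9944; 5.9944 3.7472]
tr(P') = 25.7360

25.7360


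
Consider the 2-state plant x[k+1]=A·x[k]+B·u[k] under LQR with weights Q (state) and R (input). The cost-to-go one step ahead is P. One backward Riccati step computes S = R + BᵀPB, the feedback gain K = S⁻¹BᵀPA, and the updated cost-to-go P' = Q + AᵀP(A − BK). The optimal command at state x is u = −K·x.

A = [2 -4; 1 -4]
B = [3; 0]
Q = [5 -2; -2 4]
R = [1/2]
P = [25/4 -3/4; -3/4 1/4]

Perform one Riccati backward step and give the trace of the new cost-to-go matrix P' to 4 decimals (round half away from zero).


12.5969

BᵀP = [18.7500 -2.2500]
S = R + BᵀPB = [1/2] + [56.2500] = [56.7500]
BᵀPA = [35.2500 -66.0000]
K = S⁻¹·BᵀPA = [0.6211 -1.1630]
A−BK = [0.1366 -0.5110; 1.0000 -4.0000]
AᵀP(A−BK) = [0.3546 -1.0044; -1.0044 3.2423]
P' = Q + AᵀP(A−BK) = [5.3546 -3.0044; -3.0044 7.2423]
tr(P') = 12.5969


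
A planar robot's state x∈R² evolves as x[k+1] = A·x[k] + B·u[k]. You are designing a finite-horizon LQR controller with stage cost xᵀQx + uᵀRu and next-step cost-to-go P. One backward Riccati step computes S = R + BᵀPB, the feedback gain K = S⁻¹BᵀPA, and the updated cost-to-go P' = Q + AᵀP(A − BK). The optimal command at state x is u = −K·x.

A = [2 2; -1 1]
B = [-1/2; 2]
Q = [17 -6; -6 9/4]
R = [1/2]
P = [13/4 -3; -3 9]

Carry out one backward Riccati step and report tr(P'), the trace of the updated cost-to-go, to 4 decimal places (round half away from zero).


34.9527

BᵀP = [-7.6250 19.5000]
S = R + BᵀPB = [1/2] + [42.8125] = [43.3125]
BᵀPA = [-34.7500 4.2500]
K = S⁻¹·BᵀPA = [-0.8023 0.0981]
A−BK = [1.5988 2.0491; 0.6046 0.8038]
AᵀP(A−BK) = [6.1198 7.4098; 7.4098 9.5830]
P' = Q + AᵀP(A−BK) = [23.1198 1.4098; 1.4098 11.8330]
tr(P') = 34.9527


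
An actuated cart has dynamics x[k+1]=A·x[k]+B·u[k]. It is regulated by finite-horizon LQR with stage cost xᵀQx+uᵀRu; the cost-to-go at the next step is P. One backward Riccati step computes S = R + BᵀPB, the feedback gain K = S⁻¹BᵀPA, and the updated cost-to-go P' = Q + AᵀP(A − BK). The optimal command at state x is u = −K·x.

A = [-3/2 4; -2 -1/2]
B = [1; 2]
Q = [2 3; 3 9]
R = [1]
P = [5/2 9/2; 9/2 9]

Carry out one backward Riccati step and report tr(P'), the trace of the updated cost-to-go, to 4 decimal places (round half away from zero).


BᵀP = [11.5000 22.5000]
S = R + BᵀPB = [1] + [56.5000] = [57.5000]
BᵀPA = [-62.2500 34.7500]
K = S⁻¹·BᵀPA = [-1.0826 0.6043]
A−BK = [-0.4174 3.3957; 0.1652 -1.7087]
AᵀP(A−BK) = [1.2326 -1.0043; -1.0043 3.2489]
P' = Q + AᵀP(A−BK) = [3.2326 1.9957; 1.9957 12.2489]
tr(P') = 15.4815

15.4815


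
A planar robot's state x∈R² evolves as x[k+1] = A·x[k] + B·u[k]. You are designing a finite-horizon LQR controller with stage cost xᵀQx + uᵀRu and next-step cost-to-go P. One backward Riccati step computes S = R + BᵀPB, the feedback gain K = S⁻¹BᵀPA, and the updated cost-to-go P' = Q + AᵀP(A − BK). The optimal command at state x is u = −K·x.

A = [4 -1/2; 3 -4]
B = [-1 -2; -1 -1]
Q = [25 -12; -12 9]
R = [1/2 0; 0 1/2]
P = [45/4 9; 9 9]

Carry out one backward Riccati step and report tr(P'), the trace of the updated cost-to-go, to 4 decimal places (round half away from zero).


44.7432

BᵀP = [-20.2500 -18.0000; -31.5000 -27.0000]
S = R + BᵀPB = [1/2 0; 0 1/2] + [38.2500 58.5000; 58.5000 90.0000] = [38.7500 58.5000; 58.5000 90.5000]
BᵀPA = [-135.0000 82.1250; -207.0000 123.7500]
K = S⁻¹·BᵀPA = [-1.2762 2.2799; -1.4623 -0.1064]
A−BK = [-0.2009 1.5672; 0.2614 -1.8264]
AᵀP(A−BK) = [2.0074 -2.2267; -2.2267 8.7358]
P' = Q + AᵀP(A−BK) = [27.0074 -14.2267; -14.2267 17.7358]
tr(P') = 44.7432


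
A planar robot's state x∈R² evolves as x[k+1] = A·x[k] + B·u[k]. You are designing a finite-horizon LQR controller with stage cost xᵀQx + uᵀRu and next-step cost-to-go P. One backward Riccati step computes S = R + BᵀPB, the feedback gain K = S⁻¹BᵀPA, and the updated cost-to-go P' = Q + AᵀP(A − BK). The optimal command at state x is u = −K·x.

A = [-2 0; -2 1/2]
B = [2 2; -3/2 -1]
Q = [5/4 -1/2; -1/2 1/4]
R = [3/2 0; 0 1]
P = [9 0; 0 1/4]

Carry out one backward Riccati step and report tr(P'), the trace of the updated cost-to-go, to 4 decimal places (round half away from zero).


4.5941

BᵀP = [18.0000 -0.3750; 18.0000 -0.2500]
S = R + BᵀPB = [3/2 0; 0 1] + [36.5625 36.3750; 36.3750 36.2500] = [38.0625 36.3750; 36.3750 37.2500]
BᵀPA = [-35.2500 -0.1875; -35.5000 -0.1250]
K = S⁻¹·BᵀPA = [-0.2297 -0.0257; -0.7287 0.0218]
A−BK = [-0.0832 0.0079; -3.0733 0.4832]
AᵀP(A−BK) = [3.0337 -0.3842; -0.3842 0.0604]
P' = Q + AᵀP(A−BK) = [4.2837 -0.8842; -0.8842 0.3104]
tr(P') = 4.5941


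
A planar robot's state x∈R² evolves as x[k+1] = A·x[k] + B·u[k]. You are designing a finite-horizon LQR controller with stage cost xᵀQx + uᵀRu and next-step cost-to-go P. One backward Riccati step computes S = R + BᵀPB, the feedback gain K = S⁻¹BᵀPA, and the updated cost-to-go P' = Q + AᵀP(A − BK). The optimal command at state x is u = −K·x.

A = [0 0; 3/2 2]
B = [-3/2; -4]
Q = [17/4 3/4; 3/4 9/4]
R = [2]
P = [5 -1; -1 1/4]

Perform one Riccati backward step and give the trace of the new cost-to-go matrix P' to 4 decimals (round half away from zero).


BᵀP = [-3.5000 0.5000]
S = R + BᵀPB = [2] + [3.2500] = [5.2500]
BᵀPA = [0.7500 1.0000]
K = S⁻¹·BᵀPA = [0.1429 0.1905]
A−BK = [0.2143 0.2857; 2.0714 2.7619]
AᵀP(A−BK) = [0.4554 0.6071; 0.6071 0.8095]
P' = Q + AᵀP(A−BK) = [4.7054 1.3571; 1.3571 3.0595]
tr(P') = 7.7649

7.7649


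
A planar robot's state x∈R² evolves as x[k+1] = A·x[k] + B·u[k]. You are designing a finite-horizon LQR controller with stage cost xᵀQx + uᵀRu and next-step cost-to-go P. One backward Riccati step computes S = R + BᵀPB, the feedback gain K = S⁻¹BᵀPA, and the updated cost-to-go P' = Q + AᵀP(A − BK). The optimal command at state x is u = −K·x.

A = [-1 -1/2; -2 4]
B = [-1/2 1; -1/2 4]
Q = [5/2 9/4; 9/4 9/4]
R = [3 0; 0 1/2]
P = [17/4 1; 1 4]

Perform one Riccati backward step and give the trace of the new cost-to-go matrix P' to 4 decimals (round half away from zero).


12.5639

BᵀP = [-2.6250 -2.5000; 8.2500 17.0000]
S = R + BᵀPB = [3 0; 0 1/2] + [2.5625 -12.6250; -12.6250 76.2500] = [5.5625 -12.6250; -12.6250 76.7500]
BᵀPA = [7.6250 -8.6875; -42.2500 63.8750]
K = S⁻¹·BᵀPA = [0.1937 0.5220; -0.5186 0.9181]
A−BK = [-0.3845 -1.1571; 0.1714 0.5885]
AᵀP(A−BK) = [0.8611 1.9351; 1.9351 6.9528]
P' = Q + AᵀP(A−BK) = [3.3611 4.1851; 4.1851 9.2028]
tr(P') = 12.5639


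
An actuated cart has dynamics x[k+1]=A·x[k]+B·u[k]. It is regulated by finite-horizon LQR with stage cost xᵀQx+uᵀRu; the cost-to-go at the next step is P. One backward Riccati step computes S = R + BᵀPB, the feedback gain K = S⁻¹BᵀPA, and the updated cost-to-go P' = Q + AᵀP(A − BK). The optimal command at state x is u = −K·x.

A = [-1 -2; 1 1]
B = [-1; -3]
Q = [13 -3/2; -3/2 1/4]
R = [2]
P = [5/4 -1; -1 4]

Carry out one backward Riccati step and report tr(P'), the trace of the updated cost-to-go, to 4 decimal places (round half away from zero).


BᵀP = [1.7500 -11.0000]
S = R + BᵀPB = [2] + [31.2500] = [33.2500]
BᵀPA = [-12.7500 -14.5000]
K = S⁻¹·BᵀPA = [-0.3835 -0.4361]
A−BK = [-1.3835 -2.4361; -0.1504 -0.3083]
AᵀP(A−BK) = [2.3609 3.9398; 3.9398 6.6767]
P' = Q + AᵀP(A−BK) = [15.3609 2.4398; 2.4398 6.9267]
tr(P') = 22.2876

22.2876


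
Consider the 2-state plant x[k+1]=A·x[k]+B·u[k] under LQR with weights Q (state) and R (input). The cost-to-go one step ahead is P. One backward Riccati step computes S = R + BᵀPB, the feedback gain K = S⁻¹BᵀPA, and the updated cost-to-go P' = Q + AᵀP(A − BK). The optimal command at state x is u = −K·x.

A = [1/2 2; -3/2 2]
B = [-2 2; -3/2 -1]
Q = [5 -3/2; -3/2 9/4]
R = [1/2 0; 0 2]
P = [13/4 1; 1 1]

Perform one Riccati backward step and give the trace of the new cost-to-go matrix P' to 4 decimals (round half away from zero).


8.6044

BᵀP = [-8.0000 -3.5000; 5.5000 1.0000]
S = R + BᵀPB = [1/2 0; 0 2] + [21.2500 -12.5000; -12.5000 10.0000] = [21.7500 -12.5000; -12.5000 12.0000]
BᵀPA = [1.2500 -23.0000; 1.2500 13.0000]
K = S⁻¹·BᵀPA = [0.2924 -1.0835; 0.4087 -0.0453]
A−BK = [0.2673 -0.0764; -0.6527 0.3294]
AᵀP(A−BK) = [0.6862 -0.3389; -0.3389 0.6683]
P' = Q + AᵀP(A−BK) = [5.6862 -1.8389; -1.8389 2.9183]
tr(P') = 8.6044


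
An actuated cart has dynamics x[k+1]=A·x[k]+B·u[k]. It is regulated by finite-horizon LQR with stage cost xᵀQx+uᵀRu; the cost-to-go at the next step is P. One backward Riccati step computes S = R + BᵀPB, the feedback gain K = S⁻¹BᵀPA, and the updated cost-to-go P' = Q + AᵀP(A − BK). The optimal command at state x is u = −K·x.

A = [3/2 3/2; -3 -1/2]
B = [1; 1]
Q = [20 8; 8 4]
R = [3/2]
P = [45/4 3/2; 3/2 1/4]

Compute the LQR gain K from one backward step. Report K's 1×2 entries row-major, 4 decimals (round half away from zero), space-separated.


0.8672 1.1406

BᵀP = [12.7500 1.7500]
S = R + BᵀPB = [3/2] + [14.5000] = [16.0000]
BᵀPA = [13.8750 18.2500]
K = S⁻¹·BᵀPA = [0.8672 1.1406]
A−BK = [0.6328 0.3594; -3.8672 -1.6406]
AᵀP(A−BK) = [2.0303 1.9863; 1.9863 2.3086]
P' = Q + AᵀP(A−BK) = [22.0303 9.9863; 9.9863 6.3086]
tr(P') = 28.3389


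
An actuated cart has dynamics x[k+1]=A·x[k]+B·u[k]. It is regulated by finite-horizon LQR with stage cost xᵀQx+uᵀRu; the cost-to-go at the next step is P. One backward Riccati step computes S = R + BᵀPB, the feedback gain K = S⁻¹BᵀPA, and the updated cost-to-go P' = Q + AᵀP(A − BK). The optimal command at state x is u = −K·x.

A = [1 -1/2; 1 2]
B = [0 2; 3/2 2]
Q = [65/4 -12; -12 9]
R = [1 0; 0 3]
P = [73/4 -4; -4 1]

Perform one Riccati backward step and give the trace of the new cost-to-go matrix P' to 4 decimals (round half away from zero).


BᵀP = [-6.0000 1.5000; 28.5000 -6.0000]
S = R + BᵀPB = [1 0; 0 3] + [2.2500 -9.0000; -9.0000 45.0000] = [3.2500 -9.0000; -9.0000 48.0000]
BᵀPA = [-4.5000 6.0000; 22.5000 -26.2500]
K = S⁻¹·BᵀPA = [-0.1800 0.6900; 0.4350 -0.4175]
A−BK = [0.1300 0.3350; 0.4000 1.8000]
AᵀP(A−BK) = [0.6525 -0.6263; -0.6263 1.4631]
P' = Q + AᵀP(A−BK) = [16.9025 -12.6263; -12.6263 10.4631]
tr(P') = 27.3656

27.3656


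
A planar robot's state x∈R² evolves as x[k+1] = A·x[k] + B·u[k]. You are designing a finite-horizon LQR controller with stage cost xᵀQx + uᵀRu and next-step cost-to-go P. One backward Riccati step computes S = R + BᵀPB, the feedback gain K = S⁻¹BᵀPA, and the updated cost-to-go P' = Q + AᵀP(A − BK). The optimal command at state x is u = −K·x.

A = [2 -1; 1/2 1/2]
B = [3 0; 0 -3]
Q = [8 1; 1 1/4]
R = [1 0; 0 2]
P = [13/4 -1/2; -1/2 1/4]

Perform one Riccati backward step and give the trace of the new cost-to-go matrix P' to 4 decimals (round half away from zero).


8.8236

BᵀP = [9.7500 -1.5000; 1.5000 -0.7500]
S = R + BᵀPB = [1 0; 0 2] + [29.2500 4.5000; 4.5000 2.2500] = [30.2500 4.5000; 4.5000 4.2500]
BᵀPA = [18.7500 -10.5000; 2.6250 -1.8750]
K = S⁻¹·BᵀPA = [0.6267 -0.3341; -0.0459 -0.0874]
A−BK = [0.1200 0.0023; 0.3624 0.2377]
AᵀP(A−BK) = [0.4331 -0.1936; -0.1936 0.1405]
P' = Q + AᵀP(A−BK) = [8.4331 0.8064; 0.8064 0.3905]
tr(P') = 8.8236


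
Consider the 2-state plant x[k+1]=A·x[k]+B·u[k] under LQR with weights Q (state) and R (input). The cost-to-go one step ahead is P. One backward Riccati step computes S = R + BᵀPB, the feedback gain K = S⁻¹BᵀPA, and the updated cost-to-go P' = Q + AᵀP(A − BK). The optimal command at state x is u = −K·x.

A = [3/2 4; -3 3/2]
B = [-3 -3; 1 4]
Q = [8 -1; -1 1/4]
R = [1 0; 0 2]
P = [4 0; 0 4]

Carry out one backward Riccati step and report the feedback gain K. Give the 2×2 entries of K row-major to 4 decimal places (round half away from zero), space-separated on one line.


0.2517 -2.0541 -0.7754 0.8119

BᵀP = [-12.0000 4.0000; -12.0000 16.0000]
S = R + BᵀPB = [1 0; 0 2] + [40.0000 52.0000; 52.0000 100.0000] = [41.0000 52.0000; 52.0000 102.0000]
BᵀPA = [-30.0000 -42.0000; -66.0000 -24.0000]
K = S⁻¹·BᵀPA = [0.2517 -2.0541; -0.7754 0.8119]
A−BK = [-0.0710 0.2733; -0.1502 0.3065]
AᵀP(A−BK) = [1.3762 -2.0379; -2.0379 6.2124]
P' = Q + AᵀP(A−BK) = [9.3762 -3.0379; -3.0379 6.4624]
tr(P') = 15.8386


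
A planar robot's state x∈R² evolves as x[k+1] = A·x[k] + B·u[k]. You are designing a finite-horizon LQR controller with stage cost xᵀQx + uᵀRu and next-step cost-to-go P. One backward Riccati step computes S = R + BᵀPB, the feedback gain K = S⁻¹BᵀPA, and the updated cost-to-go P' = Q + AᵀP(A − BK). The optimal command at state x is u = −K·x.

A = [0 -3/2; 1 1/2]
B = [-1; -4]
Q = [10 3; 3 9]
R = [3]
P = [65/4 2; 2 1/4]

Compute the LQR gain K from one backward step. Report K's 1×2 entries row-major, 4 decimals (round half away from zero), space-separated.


BᵀP = [-24.2500 -3.0000]
S = R + BᵀPB = [3] + [36.2500] = [39.2500]
BᵀPA = [-3.0000 34.8750]
K = S⁻¹·BᵀPA = [-0.0764 0.8885]
A−BK = [-0.0764 -0.6115; 0.6943 4.0541]
AᵀP(A−BK) = [0.0207 -0.2094; -0.2094 2.6373]
P' = Q + AᵀP(A−BK) = [10.0207 2.7906; 2.7906 11.6373]
tr(P') = 21.6580

-0.0764 0.8885


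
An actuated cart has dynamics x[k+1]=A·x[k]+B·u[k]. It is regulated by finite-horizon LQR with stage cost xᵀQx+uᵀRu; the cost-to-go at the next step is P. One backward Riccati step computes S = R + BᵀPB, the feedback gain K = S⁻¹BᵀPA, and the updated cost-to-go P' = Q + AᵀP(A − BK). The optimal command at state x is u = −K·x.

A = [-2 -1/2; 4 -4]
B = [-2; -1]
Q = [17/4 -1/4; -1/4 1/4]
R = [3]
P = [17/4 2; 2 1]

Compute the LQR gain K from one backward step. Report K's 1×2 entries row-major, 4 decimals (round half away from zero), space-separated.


BᵀP = [-10.5000 -5.0000]
S = R + BᵀPB = [3] + [26.0000] = [29.0000]
BᵀPA = [1.0000 25.2500]
K = S⁻¹·BᵀPA = [0.0345 0.8707]
A−BK = [-1.9310 1.2414; 4.0345 -3.1293]
AᵀP(A−BK) = [0.9655 -0.6207; -0.6207 3.0776]
P' = Q + AᵀP(A−BK) = [5.2155 -0.8707; -0.8707 3.3276]
tr(P') = 8.5431

0.0345 0.8707


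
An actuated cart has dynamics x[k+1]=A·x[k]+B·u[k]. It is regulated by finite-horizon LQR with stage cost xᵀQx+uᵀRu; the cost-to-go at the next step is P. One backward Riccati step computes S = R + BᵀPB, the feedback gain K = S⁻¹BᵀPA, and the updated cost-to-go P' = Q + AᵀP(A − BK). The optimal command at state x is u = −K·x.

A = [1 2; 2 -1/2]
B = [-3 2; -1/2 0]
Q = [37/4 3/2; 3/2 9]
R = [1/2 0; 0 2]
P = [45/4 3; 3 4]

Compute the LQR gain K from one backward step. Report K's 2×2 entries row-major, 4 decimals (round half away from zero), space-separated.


BᵀP = [-35.2500 -11.0000; 22.5000 6.0000]
S = R + BᵀPB = [1/2 0; 0 2] + [111.2500 -70.5000; -70.5000 45.0000] = [111.7500 -70.5000; -70.5000 47.0000]
BᵀPA = [-57.2500 -65.0000; 34.5000 42.0000]
K = S⁻¹·BᵀPA = [-0.9167 -0.3333; -0.6410 0.3936]
A−BK = [-0.4681 0.2128; 1.5417 -0.6667]
AᵀP(A−BK) = [8.8839 -3.6631; -3.6631 1.8014]
P' = Q + AᵀP(A−BK) = [18.1339 -2.1631; -2.1631 10.8014]
tr(P') = 28.9353

-0.9167 -0.3333 -0.6410 0.3936


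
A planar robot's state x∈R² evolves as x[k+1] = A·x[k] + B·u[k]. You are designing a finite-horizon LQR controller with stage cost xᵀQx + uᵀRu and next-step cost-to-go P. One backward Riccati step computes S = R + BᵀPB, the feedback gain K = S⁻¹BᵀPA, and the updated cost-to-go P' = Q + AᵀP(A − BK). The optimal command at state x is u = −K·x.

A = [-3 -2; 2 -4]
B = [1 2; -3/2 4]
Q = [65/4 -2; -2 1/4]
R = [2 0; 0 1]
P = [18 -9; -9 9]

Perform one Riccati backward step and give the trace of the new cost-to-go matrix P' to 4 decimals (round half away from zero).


BᵀP = [31.5000 -22.5000; 0.0000 18.0000]
S = R + BᵀPB = [2 0; 0 1] + [65.2500 -27.0000; -27.0000 72.0000] = [67.2500 -27.0000; -27.0000 73.0000]
BᵀPA = [-139.5000 27.0000; 36.0000 -72.0000]
K = S⁻¹·BᵀPA = [-2.2036 0.0065; -0.3219 -0.9839]
A−BK = [-0.1527 -0.0386; -0.0179 -0.0547]
AᵀP(A−BK) = [10.1884 0.3219; 0.3219 0.9839]
P' = Q + AᵀP(A−BK) = [26.4384 -1.6781; -1.6781 1.2339]
tr(P') = 27.6724

27.6724


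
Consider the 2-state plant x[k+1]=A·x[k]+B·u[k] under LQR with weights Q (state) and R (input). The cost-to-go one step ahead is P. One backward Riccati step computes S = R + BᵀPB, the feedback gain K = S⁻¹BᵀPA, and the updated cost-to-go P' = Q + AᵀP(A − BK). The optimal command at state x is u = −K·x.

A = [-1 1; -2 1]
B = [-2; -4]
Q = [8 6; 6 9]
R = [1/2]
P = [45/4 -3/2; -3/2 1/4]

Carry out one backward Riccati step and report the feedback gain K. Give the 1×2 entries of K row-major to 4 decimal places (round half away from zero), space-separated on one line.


0.4902 -0.5686

BᵀP = [-16.5000 2.0000]
S = R + BᵀPB = [1/2] + [25.0000] = [25.5000]
BᵀPA = [12.5000 -14.5000]
K = S⁻¹·BᵀPA = [0.4902 -0.5686]
A−BK = [-0.0196 -0.1373; -0.0392 -1.2745]
AᵀP(A−BK) = [0.1225 -0.1422; -0.1422 0.2549]
P' = Q + AᵀP(A−BK) = [8.1225 5.8578; 5.8578 9.2549]
tr(P') = 17.3775


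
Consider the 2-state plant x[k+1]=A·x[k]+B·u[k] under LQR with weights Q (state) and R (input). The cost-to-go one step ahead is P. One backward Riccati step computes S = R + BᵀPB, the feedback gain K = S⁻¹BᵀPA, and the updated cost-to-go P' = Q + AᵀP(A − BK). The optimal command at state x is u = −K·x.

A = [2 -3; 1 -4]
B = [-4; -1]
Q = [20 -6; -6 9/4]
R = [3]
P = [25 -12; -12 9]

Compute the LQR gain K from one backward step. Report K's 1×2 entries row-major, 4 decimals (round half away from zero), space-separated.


BᵀP = [-88.0000 39.0000]
S = R + BᵀPB = [3] + [313.0000] = [316.0000]
BᵀPA = [-137.0000 108.0000]
K = S⁻¹·BᵀPA = [-0.4335 0.3418]
A−BK = [0.2658 -1.6329; 0.5665 -3.6582]
AᵀP(A−BK) = [1.6044 -7.1772; -7.1772 44.0886]
P' = Q + AᵀP(A−BK) = [21.6044 -13.1772; -13.1772 46.3386]
tr(P') = 67.9430

-0.4335 0.3418


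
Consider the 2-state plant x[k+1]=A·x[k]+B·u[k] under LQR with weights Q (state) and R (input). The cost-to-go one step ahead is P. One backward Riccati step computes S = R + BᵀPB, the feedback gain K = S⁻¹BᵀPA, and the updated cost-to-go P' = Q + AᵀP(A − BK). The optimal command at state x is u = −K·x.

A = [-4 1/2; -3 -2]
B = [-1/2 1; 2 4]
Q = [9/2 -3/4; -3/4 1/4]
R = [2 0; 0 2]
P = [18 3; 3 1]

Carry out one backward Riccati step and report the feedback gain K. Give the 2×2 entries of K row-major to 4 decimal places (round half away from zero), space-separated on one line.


1.8178 -0.5539 -2.3197 0.0074

BᵀP = [-3.0000 0.5000; 30.0000 7.0000]
S = R + BᵀPB = [2 0; 0 2] + [2.5000 -1.0000; -1.0000 58.0000] = [4.5000 -1.0000; -1.0000 60.0000]
BᵀPA = [10.5000 -2.5000; -141.0000 1.0000]
K = S⁻¹·BᵀPA = [1.8178 -0.5539; -2.3197 0.0074]
A−BK = [-0.7714 0.2156; 2.6431 -0.9219]
AᵀP(A−BK) = [22.8346 -3.6357; -3.6357 1.1078]
P' = Q + AᵀP(A−BK) = [27.3346 -4.3857; -4.3857 1.3578]
tr(P') = 28.6924


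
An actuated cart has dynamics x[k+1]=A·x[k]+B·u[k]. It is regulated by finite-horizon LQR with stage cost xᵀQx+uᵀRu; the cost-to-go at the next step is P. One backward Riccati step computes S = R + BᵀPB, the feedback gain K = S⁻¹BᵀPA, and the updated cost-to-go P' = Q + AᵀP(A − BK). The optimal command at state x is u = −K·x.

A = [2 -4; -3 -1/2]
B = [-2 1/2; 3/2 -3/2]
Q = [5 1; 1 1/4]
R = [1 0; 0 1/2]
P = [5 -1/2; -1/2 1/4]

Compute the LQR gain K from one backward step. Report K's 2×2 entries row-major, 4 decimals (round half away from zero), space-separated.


BᵀP = [-10.7500 1.3750; 3.2500 -0.6250]
S = R + BᵀPB = [1 0; 0 1/2] + [23.5625 -7.4375; -7.4375 2.5625] = [24.5625 -7.4375; -7.4375 3.0625]
BᵀPA = [-25.6250 42.3125; 8.3750 -12.6875]
K = S⁻¹·BᵀPA = [-0.8132 1.7692; 0.7598 0.1538]
A−BK = [-0.0063 -0.5385; -0.6405 -2.9231]
AᵀP(A−BK) = [1.0487 -1.0769; -1.0769 5.1538]
P' = Q + AᵀP(A−BK) = [6.0487 -0.0769; -0.0769 5.4038]
tr(P') = 11.4525

-0.8132 1.7692 0.7598 0.1538


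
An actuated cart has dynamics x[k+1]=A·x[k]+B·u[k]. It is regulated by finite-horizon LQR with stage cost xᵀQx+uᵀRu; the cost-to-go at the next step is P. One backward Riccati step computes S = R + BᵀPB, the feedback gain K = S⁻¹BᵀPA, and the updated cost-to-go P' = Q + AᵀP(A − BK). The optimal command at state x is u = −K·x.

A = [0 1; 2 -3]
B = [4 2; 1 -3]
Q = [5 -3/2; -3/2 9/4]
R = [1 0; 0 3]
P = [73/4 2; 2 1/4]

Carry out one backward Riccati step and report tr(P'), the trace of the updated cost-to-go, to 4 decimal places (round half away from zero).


BᵀP = [75.0000 8.2500; 30.5000 3.2500]
S = R + BᵀPB = [1 0; 0 3] + [308.2500 125.2500; 125.2500 51.2500] = [309.2500 125.2500; 125.2500 54.2500]
BᵀPA = [16.5000 50.2500; 6.5000 20.7500]
K = S⁻¹·BᵀPA = [0.0744 0.1167; -0.0519 0.1130]
A−BK = [-0.1937 0.3071; 1.7700 -2.7776]
AᵀP(A−BK) = [0.1102 -0.1604; -0.1604 0.2899]
P' = Q + AᵀP(A−BK) = [5.1102 -1.6604; -1.6604 2.5399]
tr(P') = 7.6500

7.6500


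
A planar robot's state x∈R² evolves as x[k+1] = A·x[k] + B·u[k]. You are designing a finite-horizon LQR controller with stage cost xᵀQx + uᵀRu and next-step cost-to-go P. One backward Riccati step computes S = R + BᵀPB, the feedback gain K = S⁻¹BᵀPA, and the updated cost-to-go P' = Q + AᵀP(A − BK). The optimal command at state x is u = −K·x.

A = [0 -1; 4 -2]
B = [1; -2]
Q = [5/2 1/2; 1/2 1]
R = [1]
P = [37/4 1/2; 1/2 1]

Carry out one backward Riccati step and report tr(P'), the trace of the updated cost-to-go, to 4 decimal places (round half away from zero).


BᵀP = [8.2500 -1.5000]
S = R + BᵀPB = [1] + [11.2500] = [12.2500]
BᵀPA = [-6.0000 -5.2500]
K = S⁻¹·BᵀPA = [-0.4898 -0.4286]
A−BK = [0.4898 -0.5714; 3.0204 -2.8571]
AᵀP(A−BK) = [13.0612 -12.5714; -12.5714 13.0000]
P' = Q + AᵀP(A−BK) = [15.5612 -12.0714; -12.0714 14.0000]
tr(P') = 29.5612

29.5612


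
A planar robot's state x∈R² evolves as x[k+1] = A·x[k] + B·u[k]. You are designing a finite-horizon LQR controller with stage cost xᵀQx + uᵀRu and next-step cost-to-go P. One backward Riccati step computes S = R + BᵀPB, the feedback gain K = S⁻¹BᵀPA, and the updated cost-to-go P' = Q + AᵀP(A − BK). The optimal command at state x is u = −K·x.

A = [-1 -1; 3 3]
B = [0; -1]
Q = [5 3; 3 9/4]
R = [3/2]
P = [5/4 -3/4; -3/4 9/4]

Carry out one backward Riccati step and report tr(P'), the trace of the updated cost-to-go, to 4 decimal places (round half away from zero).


29.2500

BᵀP = [0.7500 -2.2500]
S = R + BᵀPB = [3/2] + [2.2500] = [3.7500]
BᵀPA = [-7.5000 -7.5000]
K = S⁻¹·BᵀPA = [-2.0000 -2.0000]
A−BK = [-1.0000 -1.0000; 1.0000 1.0000]
AᵀP(A−BK) = [11.0000 11.0000; 11.0000 11.0000]
P' = Q + AᵀP(A−BK) = [16.0000 14.0000; 14.0000 13.2500]
tr(P') = 29.2500


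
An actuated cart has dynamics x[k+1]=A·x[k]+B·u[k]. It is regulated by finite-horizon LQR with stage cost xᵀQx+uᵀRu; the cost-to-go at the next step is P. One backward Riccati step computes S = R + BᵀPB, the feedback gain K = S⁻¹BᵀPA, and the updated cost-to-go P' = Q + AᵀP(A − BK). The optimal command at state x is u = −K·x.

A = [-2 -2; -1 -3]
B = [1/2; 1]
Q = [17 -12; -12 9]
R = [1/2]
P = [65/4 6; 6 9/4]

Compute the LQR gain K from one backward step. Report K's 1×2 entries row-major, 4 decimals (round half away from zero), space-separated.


-2.6146 -3.4341

BᵀP = [14.1250 5.2500]
S = R + BᵀPB = [1/2] + [12.3125] = [12.8125]
BᵀPA = [-33.5000 -44.0000]
K = S⁻¹·BᵀPA = [-2.6146 -3.4341]
A−BK = [-0.6927 -0.2829; 1.6146 0.4341]
AᵀP(A−BK) = [3.6598 4.7061; 4.7061 6.1476]
P' = Q + AᵀP(A−BK) = [20.6598 -7.2939; -7.2939 15.1476]
tr(P') = 35.8073
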